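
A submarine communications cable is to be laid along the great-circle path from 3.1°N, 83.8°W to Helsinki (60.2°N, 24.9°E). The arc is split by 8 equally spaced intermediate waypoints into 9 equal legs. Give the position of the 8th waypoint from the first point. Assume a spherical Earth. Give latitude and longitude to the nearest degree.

≈ 62°N, 3°E

Convert each endpoint to a unit vector on the sphere (x = cos φ cos λ, y = cos φ sin λ, z = sin φ).
The central angle between the endpoints is δ = arccos(p₁·p₂) ≈ 1.683 rad (96.4°).
Interpolate at f = 8/9 with slerp weights a = sin((1−f)δ)/sin δ ≈ 0.187, b = sin(fδ)/sin δ ≈ 1.004.
p = a·p₁ + b·p₂ ≈ (0.473, 0.024, 0.881); φ = arcsin(p_z) ≈ 61.76°, λ = atan2(p_y, p_x) ≈ 2.94°.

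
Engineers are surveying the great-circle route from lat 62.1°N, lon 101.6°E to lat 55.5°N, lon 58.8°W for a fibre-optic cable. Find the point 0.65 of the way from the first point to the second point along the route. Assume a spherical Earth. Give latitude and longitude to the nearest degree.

The haversine formula gives a central angle δ ≈ 1.072 rad (61.4°) between the endpoints.
Interpolate at f = 0.65 with slerp weights a = sin((1−f)δ)/sin δ ≈ 0.417, b = sin(fδ)/sin δ ≈ 0.731.
p = a·p₁ + b·p₂ ≈ (0.175, -0.163, 0.971); φ = arcsin(p_z) ≈ 76.17°, λ = atan2(p_y, p_x) ≈ -42.90°.

≈ lat 76°N, lon 43°W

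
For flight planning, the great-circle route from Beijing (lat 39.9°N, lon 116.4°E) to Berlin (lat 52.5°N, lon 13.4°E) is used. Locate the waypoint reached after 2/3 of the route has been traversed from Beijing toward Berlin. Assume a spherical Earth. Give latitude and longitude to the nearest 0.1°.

≈ lat 60.1°N, lon 51.4°E

The haversine formula gives a central angle δ ≈ 1.155 rad (66.2°) between the endpoints.
Interpolate at f = 2/3 with slerp weights a = sin((1−f)δ)/sin δ ≈ 0.411, b = sin(fδ)/sin δ ≈ 0.761.
p = a·p₁ + b·p₂ ≈ (0.311, 0.389, 0.867); φ = arcsin(p_z) ≈ 60.12°, λ = atan2(p_y, p_x) ≈ 51.43°.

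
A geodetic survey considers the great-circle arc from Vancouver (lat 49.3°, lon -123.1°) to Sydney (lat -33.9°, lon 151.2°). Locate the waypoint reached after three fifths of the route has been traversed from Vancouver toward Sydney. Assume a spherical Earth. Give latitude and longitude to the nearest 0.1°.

Convert each endpoint to a unit vector on the sphere (x = cos φ cos λ, y = cos φ sin λ, z = sin φ).
The central angle between the endpoints is δ = arccos(p₁·p₂) ≈ 1.963 rad (112.5°).
Interpolate at f = 3/5 with slerp weights a = sin((1−f)δ)/sin δ ≈ 0.765, b = sin(fδ)/sin δ ≈ 1.000.
p = a·p₁ + b·p₂ ≈ (-1.000, -0.018, 0.022); φ = arcsin(p_z) ≈ 1.29°, λ = atan2(p_y, p_x) ≈ -178.96°.

≈ lat 1.3°, lon -179.0°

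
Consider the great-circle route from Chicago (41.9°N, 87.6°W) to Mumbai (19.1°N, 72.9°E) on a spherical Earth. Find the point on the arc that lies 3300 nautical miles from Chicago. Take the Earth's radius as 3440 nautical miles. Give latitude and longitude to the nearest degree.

≈ 73°N, 19°E

Write both endpoints as unit vectors p₁, p₂ with components (cos φ cos λ, cos φ sin λ, sin φ).
The central angle between the endpoints is δ = arccos(p₁·p₂) ≈ 2.031 rad (116.4°). The total great-circle distance is δ·R ≈ 2.031 × 3440 ≈ 6988 nmi, so the target fraction is f = 3300/6988 ≈ 0.472.
Interpolate at f ≈ 0.472 with slerp weights a = sin((1−f)δ)/sin δ ≈ 0.980, b = sin(fδ)/sin δ ≈ 0.914.
p = a·p₁ + b·p₂ ≈ (0.285, 0.096, 0.954); φ = arcsin(p_z) ≈ 72.52°, λ = atan2(p_y, p_x) ≈ 18.73°.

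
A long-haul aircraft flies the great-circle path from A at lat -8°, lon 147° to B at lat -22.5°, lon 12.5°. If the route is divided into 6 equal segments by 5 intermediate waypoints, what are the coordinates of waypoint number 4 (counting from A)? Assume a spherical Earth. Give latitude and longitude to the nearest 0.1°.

≈ lat -35.9°, lon 58.6°

The haversine formula gives a central angle δ ≈ 2.199 rad (126.0°) between the endpoints.
Interpolate at f = 4/6 with slerp weights a = sin((1−f)δ)/sin δ ≈ 0.827, b = sin(fδ)/sin δ ≈ 1.230.
p = a·p₁ + b·p₂ ≈ (0.422, 0.692, -0.586); φ = arcsin(p_z) ≈ -35.85°, λ = atan2(p_y, p_x) ≈ 58.63°.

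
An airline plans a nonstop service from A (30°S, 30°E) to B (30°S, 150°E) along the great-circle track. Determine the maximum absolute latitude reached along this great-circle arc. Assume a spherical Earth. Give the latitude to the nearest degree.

≈ 49°S

The great circle lies in the plane with unit normal n̂ = (p₁ × p₂)/|p₁ × p₂|.
Here n̂_z ≈ +0.655; the vertex latitude is φ_max = arccos|n̂_z| ≈ 49.1°.
Check via Clairaut: cos φ_max = |cos φ₁| · sin C = cos(30.0°)·sin(130.9°) ≈ 0.655, again giving ≈ 49.1°.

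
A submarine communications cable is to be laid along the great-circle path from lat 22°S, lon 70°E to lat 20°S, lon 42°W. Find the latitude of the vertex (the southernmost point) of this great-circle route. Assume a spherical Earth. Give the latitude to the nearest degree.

The great circle lies in the plane with unit normal n̂ = (p₁ × p₂)/|p₁ × p₂|.
Here n̂_z ≈ -0.824; the vertex latitude is φ_max = arccos|n̂_z| ≈ 34.5°.
Check via Clairaut: cos φ_max = |cos φ₁| · sin C = cos(22.0°)·sin(117.3°) ≈ 0.824, again giving ≈ 34.5°.

≈ 34°S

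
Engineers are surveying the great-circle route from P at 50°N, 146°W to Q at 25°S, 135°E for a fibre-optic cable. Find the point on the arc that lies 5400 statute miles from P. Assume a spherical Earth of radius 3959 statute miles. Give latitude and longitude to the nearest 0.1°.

Convert each endpoint to a unit vector on the sphere (x = cos φ cos λ, y = cos φ sin λ, z = sin φ).
The central angle between the endpoints is δ = arccos(p₁·p₂) ≈ 1.785 rad (102.3°). The total great-circle distance is δ·R ≈ 1.785 × 3959 ≈ 7067 mi, so the target fraction is f = 5400/7067 ≈ 0.764.
Interpolate at f ≈ 0.764 with slerp weights a = sin((1−f)δ)/sin δ ≈ 0.418, b = sin(fδ)/sin δ ≈ 1.002.
p = a·p₁ + b·p₂ ≈ (-0.865, 0.492, -0.103); φ = arcsin(p_z) ≈ -5.90°, λ = atan2(p_y, p_x) ≈ 150.39°.

≈ 5.9°S, 150.4°E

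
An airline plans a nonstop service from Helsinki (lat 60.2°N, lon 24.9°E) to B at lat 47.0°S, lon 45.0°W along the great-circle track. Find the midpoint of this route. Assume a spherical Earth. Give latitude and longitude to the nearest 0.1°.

Convert each endpoint to a unit vector on the sphere (x = cos φ cos λ, y = cos φ sin λ, z = sin φ).
The central angle between the endpoints is δ = arccos(p₁·p₂) ≈ 2.116 rad (121.2°).
Interpolate at f = 1/2 with slerp weights a = sin((1−f)δ)/sin δ ≈ 1.019, b = sin(fδ)/sin δ ≈ 1.019.
p = a·p₁ + b·p₂ ≈ (0.950, -0.278, 0.139); φ = arcsin(p_z) ≈ 7.99°, λ = atan2(p_y, p_x) ≈ -16.31°.

≈ lat 8.0°N, lon 16.3°W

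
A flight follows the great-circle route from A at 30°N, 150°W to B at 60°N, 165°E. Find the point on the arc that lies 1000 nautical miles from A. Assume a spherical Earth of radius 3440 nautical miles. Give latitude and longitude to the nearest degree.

≈ 44°N, 162°W

From cos δ = sin φ₁ sin φ₂ + cos φ₁ cos φ₂ cos Δλ, the central angle is δ ≈ 0.739 rad (42.3°). The total great-circle distance is δ·R ≈ 0.739 × 3440 ≈ 2542 nmi, so the target fraction is f = 1000/2542 ≈ 0.393.
Interpolate at f ≈ 0.393 with slerp weights a = sin((1−f)δ)/sin δ ≈ 0.643, b = sin(fδ)/sin δ ≈ 0.426.
p = a·p₁ + b·p₂ ≈ (-0.688, -0.224, 0.690); φ = arcsin(p_z) ≈ 43.65°, λ = atan2(p_y, p_x) ≈ -162.00°.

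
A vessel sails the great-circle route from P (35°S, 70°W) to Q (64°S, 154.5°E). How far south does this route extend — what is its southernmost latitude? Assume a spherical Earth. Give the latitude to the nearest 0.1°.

The great circle lies in the plane with unit normal n̂ = (p₁ × p₂)/|p₁ × p₂|.
Here n̂_z ≈ -0.261; the vertex latitude is φ_max = arccos|n̂_z| ≈ 74.9°.
Check via Clairaut: cos φ_max = |cos φ₁| · sin C = cos(35.0°)·sin(161.4°) ≈ 0.261, again giving ≈ 74.9°.

≈ 74.9°S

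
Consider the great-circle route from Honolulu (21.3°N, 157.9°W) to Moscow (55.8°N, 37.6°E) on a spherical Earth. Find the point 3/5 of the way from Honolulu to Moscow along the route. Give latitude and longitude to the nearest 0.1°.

Convert each endpoint to a unit vector on the sphere (x = cos φ cos λ, y = cos φ sin λ, z = sin φ).
The central angle between the endpoints is δ = arccos(p₁·p₂) ≈ 1.776 rad (101.8°).
Interpolate at f = 3/5 with slerp weights a = sin((1−f)δ)/sin δ ≈ 0.666, b = sin(fδ)/sin δ ≈ 0.894.
p = a·p₁ + b·p₂ ≈ (-0.177, 0.073, 0.981); φ = arcsin(p_z) ≈ 78.96°, λ = atan2(p_y, p_x) ≈ 157.58°.

≈ (79.0°N, 157.6°E)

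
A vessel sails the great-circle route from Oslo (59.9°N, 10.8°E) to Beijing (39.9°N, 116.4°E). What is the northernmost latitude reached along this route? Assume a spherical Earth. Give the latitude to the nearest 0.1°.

The great circle lies in the plane with unit normal n̂ = (p₁ × p₂)/|p₁ × p₂|.
Here n̂_z ≈ +0.415; the vertex latitude is φ_max = arccos|n̂_z| ≈ 65.5°.
Check via Clairaut: cos φ_max = |cos φ₁| · sin C = cos(59.9°)·sin(55.9°) ≈ 0.415, again giving ≈ 65.5°.

≈ 65.5°N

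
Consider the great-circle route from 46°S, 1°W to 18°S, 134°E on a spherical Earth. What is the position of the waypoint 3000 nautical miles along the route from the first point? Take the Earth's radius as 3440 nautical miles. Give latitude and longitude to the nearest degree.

From cos δ = sin φ₁ sin φ₂ + cos φ₁ cos φ₂ cos Δλ, the central angle is δ ≈ 1.818 rad (104.2°). The total great-circle distance is δ·R ≈ 1.818 × 3440 ≈ 6255 nmi, so the target fraction is f = 3000/6255 ≈ 0.480.
Interpolate at f ≈ 0.480 with slerp weights a = sin((1−f)δ)/sin δ ≈ 0.837, b = sin(fδ)/sin δ ≈ 0.790.
p = a·p₁ + b·p₂ ≈ (0.059, 0.530, -0.846); φ = arcsin(p_z) ≈ -57.76°, λ = atan2(p_y, p_x) ≈ 83.61°.

≈ 58°S, 84°E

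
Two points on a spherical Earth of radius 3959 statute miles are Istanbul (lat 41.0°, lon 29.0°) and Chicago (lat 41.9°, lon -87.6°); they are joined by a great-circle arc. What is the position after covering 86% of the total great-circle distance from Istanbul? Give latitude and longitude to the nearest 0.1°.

From cos δ = sin φ₁ sin φ₂ + cos φ₁ cos φ₂ cos Δλ, the central angle is δ ≈ 1.383 rad (79.2°).
Interpolate at f = 0.86 with slerp weights a = sin((1−f)δ)/sin δ ≈ 0.196, b = sin(fδ)/sin δ ≈ 0.945.
p = a·p₁ + b·p₂ ≈ (0.159, -0.631, 0.759); φ = arcsin(p_z) ≈ 49.41°, λ = atan2(p_y, p_x) ≈ -75.88°.

≈ lat 49.4°, lon -75.9°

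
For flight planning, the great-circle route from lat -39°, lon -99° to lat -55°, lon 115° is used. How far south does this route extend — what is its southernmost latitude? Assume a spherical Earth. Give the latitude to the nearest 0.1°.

≈ -75.4°

The great circle lies in the plane with unit normal n̂ = (p₁ × p₂)/|p₁ × p₂|.
Here n̂_z ≈ -0.252; the vertex latitude is φ_max = arccos|n̂_z| ≈ 75.4°.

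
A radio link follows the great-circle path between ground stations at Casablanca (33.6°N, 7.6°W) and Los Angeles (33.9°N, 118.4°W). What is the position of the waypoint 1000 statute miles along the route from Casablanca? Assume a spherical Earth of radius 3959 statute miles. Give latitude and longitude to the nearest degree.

≈ 42°N, 23°W

From cos δ = sin φ₁ sin φ₂ + cos φ₁ cos φ₂ cos Δλ, the central angle is δ ≈ 1.508 rad (86.4°). The total great-circle distance is δ·R ≈ 1.508 × 3959 ≈ 5969 mi, so the target fraction is f = 1000/5969 ≈ 0.168.
Interpolate at f ≈ 0.168 with slerp weights a = sin((1−f)δ)/sin δ ≈ 0.952, b = sin(fδ)/sin δ ≈ 0.250.
p = a·p₁ + b·p₂ ≈ (0.687, -0.288, 0.667); φ = arcsin(p_z) ≈ 41.82°, λ = atan2(p_y, p_x) ≈ -22.71°.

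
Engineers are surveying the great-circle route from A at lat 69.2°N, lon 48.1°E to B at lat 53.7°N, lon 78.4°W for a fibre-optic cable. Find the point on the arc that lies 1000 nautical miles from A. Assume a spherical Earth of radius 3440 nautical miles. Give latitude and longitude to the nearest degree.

The haversine formula gives a central angle δ ≈ 0.891 rad (51.1°) between the endpoints. The total great-circle distance is δ·R ≈ 0.891 × 3440 ≈ 3066 nmi, so the target fraction is f = 1000/3066 ≈ 0.326.
Interpolate at f ≈ 0.326 with slerp weights a = sin((1−f)δ)/sin δ ≈ 0.727, b = sin(fδ)/sin δ ≈ 0.368.
p = a·p₁ + b·p₂ ≈ (0.216, -0.022, 0.976); φ = arcsin(p_z) ≈ 77.45°, λ = atan2(p_y, p_x) ≈ -5.72°.

≈ lat 77°N, lon 6°W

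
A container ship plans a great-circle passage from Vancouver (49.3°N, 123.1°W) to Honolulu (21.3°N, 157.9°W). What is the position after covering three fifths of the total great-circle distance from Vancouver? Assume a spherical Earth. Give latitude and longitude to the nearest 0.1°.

≈ 33.6°N, 146.9°W

Convert each endpoint to a unit vector on the sphere (x = cos φ cos λ, y = cos φ sin λ, z = sin φ).
The central angle between the endpoints is δ = arccos(p₁·p₂) ≈ 0.685 rad (39.3°).
Interpolate at f = 3/5 with slerp weights a = sin((1−f)δ)/sin δ ≈ 0.428, b = sin(fδ)/sin δ ≈ 0.632.
p = a·p₁ + b·p₂ ≈ (-0.697, -0.455, 0.554); φ = arcsin(p_z) ≈ 33.62°, λ = atan2(p_y, p_x) ≈ -146.88°.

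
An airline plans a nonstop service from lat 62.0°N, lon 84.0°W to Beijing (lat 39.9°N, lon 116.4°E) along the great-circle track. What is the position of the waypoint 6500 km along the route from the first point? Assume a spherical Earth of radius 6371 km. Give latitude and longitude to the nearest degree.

The haversine formula gives a central angle δ ≈ 1.340 rad (76.8°) between the endpoints. The total great-circle distance is δ·R ≈ 1.340 × 6371 ≈ 8537 km, so the target fraction is f = 6500/8537 ≈ 0.761.
Interpolate at f ≈ 0.761 with slerp weights a = sin((1−f)δ)/sin δ ≈ 0.323, b = sin(fδ)/sin δ ≈ 0.875.
p = a·p₁ + b·p₂ ≈ (-0.283, 0.451, 0.847); φ = arcsin(p_z) ≈ 57.85°, λ = atan2(p_y, p_x) ≈ 122.10°.

≈ lat 58°N, lon 122°E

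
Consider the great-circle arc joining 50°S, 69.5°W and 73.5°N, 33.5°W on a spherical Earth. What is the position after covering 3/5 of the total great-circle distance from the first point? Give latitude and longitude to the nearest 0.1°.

Convert each endpoint to a unit vector on the sphere (x = cos φ cos λ, y = cos φ sin λ, z = sin φ).
The central angle between the endpoints is δ = arccos(p₁·p₂) ≈ 2.198 rad (125.9°).
Interpolate at f = 3/5 with slerp weights a = sin((1−f)δ)/sin δ ≈ 0.951, b = sin(fδ)/sin δ ≈ 1.196.
p = a·p₁ + b·p₂ ≈ (0.497, -0.760, 0.418); φ = arcsin(p_z) ≈ 24.71°, λ = atan2(p_y, p_x) ≈ -56.80°.

≈ 24.7°N, 56.8°W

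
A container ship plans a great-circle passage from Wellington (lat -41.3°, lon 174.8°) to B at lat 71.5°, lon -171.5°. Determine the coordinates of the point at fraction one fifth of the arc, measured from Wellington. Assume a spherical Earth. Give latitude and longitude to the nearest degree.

≈ lat -19°, lon 177°

From cos δ = sin φ₁ sin φ₂ + cos φ₁ cos φ₂ cos Δλ, the central angle is δ ≈ 1.976 rad (113.2°).
Interpolate at f = 1/5 with slerp weights a = sin((1−f)δ)/sin δ ≈ 1.088, b = sin(fδ)/sin δ ≈ 0.419.
p = a·p₁ + b·p₂ ≈ (-0.946, 0.054, -0.321); φ = arcsin(p_z) ≈ -18.71°, λ = atan2(p_y, p_x) ≈ 176.70°.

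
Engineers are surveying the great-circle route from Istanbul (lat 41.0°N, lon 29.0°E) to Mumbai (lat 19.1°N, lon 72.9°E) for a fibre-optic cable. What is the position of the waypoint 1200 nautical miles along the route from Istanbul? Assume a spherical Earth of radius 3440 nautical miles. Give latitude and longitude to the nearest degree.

Write both endpoints as unit vectors p₁, p₂ with components (cos φ cos λ, cos φ sin λ, sin φ).
The central angle between the endpoints is δ = arccos(p₁·p₂) ≈ 0.755 rad (43.2°). The total great-circle distance is δ·R ≈ 0.755 × 3440 ≈ 2596 nmi, so the target fraction is f = 1200/2596 ≈ 0.462.
Interpolate at f ≈ 0.462 with slerp weights a = sin((1−f)δ)/sin δ ≈ 0.576, b = sin(fδ)/sin δ ≈ 0.499.
p = a·p₁ + b·p₂ ≈ (0.519, 0.662, 0.541); φ = arcsin(p_z) ≈ 32.77°, λ = atan2(p_y, p_x) ≈ 51.88°.

≈ lat 33°N, lon 52°E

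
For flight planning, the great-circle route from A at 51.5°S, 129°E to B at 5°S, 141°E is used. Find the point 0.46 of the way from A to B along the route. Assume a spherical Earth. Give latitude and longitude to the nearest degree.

Write both endpoints as unit vectors p₁, p₂ with components (cos φ cos λ, cos φ sin λ, sin φ).
The central angle between the endpoints is δ = arccos(p₁·p₂) ≈ 0.830 rad (47.6°).
Interpolate at f = 0.46 with slerp weights a = sin((1−f)δ)/sin δ ≈ 0.587, b = sin(fδ)/sin δ ≈ 0.505.
p = a·p₁ + b·p₂ ≈ (-0.621, 0.601, -0.504); φ = arcsin(p_z) ≈ -30.24°, λ = atan2(p_y, p_x) ≈ 135.95°.

≈ 30°S, 136°E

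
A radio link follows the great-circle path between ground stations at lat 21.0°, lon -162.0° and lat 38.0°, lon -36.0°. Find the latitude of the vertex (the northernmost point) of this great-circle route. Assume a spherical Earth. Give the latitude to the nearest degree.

The great circle lies in the plane with unit normal n̂ = (p₁ × p₂)/|p₁ × p₂|.
Here n̂_z ≈ +0.609; the vertex latitude is φ_max = arccos|n̂_z| ≈ 52.5°.
Check via Clairaut: cos φ_max = |cos φ₁| · sin C = cos(21.0°)·sin(40.7°) ≈ 0.609, again giving ≈ 52.5°.

≈ 52°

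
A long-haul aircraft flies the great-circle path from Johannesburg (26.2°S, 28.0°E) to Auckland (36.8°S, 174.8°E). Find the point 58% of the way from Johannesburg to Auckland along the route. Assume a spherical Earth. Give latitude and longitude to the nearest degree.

Convert each endpoint to a unit vector on the sphere (x = cos φ cos λ, y = cos φ sin λ, z = sin φ).
The central angle between the endpoints is δ = arccos(p₁·p₂) ≈ 1.914 rad (109.7°).
Interpolate at f = 0.58 with slerp weights a = sin((1−f)δ)/sin δ ≈ 0.765, b = sin(fδ)/sin δ ≈ 0.951.
p = a·p₁ + b·p₂ ≈ (-0.153, 0.391, -0.908); φ = arcsin(p_z) ≈ -65.17°, λ = atan2(p_y, p_x) ≈ 111.33°.

≈ (65°S, 111°E)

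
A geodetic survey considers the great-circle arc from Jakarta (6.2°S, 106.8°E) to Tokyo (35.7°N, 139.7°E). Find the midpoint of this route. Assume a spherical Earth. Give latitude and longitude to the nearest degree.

Convert each endpoint to a unit vector on the sphere (x = cos φ cos λ, y = cos φ sin λ, z = sin φ).
The central angle between the endpoints is δ = arccos(p₁·p₂) ≈ 0.909 rad (52.1°).
Interpolate at f = 1/2 with slerp weights a = sin((1−f)δ)/sin δ ≈ 0.556, b = sin(fδ)/sin δ ≈ 0.556.
p = a·p₁ + b·p₂ ≈ (-0.505, 0.822, 0.265); φ = arcsin(p_z) ≈ 15.34°, λ = atan2(p_y, p_x) ≈ 121.55°.

≈ 15°N, 122°E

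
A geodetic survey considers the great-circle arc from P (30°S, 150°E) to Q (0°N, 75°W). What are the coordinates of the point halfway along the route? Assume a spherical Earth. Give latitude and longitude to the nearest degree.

Convert each endpoint to a unit vector on the sphere (x = cos φ cos λ, y = cos φ sin λ, z = sin φ).
The central angle between the endpoints is δ = arccos(p₁·p₂) ≈ 2.230 rad (127.8°).
Interpolate at f = 1/2 with slerp weights a = sin((1−f)δ)/sin δ ≈ 1.136, b = sin(fδ)/sin δ ≈ 1.136.
p = a·p₁ + b·p₂ ≈ (-0.558, -0.605, -0.568); φ = arcsin(p_z) ≈ -34.60°, λ = atan2(p_y, p_x) ≈ -132.67°.

≈ (35°S, 133°W)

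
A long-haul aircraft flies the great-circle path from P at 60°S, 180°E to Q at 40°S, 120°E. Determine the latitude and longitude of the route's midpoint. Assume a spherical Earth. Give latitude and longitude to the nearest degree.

Convert each endpoint to a unit vector on the sphere (x = cos φ cos λ, y = cos φ sin λ, z = sin φ).
The central angle between the endpoints is δ = arccos(p₁·p₂) ≈ 0.725 rad (41.6°).
Interpolate at f = 1/2 with slerp weights a = sin((1−f)δ)/sin δ ≈ 0.535, b = sin(fδ)/sin δ ≈ 0.535.
p = a·p₁ + b·p₂ ≈ (-0.472, 0.355, -0.807); φ = arcsin(p_z) ≈ -53.80°, λ = atan2(p_y, p_x) ≈ 143.08°.

≈ 54°S, 143°E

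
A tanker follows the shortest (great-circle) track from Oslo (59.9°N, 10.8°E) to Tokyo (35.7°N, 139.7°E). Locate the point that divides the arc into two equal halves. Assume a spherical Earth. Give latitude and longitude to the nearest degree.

Convert each endpoint to a unit vector on the sphere (x = cos φ cos λ, y = cos φ sin λ, z = sin φ).
The central angle between the endpoints is δ = arccos(p₁·p₂) ≈ 1.319 rad (75.6°).
Interpolate at f = 1/2 with slerp weights a = sin((1−f)δ)/sin δ ≈ 0.633, b = sin(fδ)/sin δ ≈ 0.633.
p = a·p₁ + b·p₂ ≈ (-0.080, 0.392, 0.917); φ = arcsin(p_z) ≈ 66.43°, λ = atan2(p_y, p_x) ≈ 101.57°.

≈ (66°N, 102°E)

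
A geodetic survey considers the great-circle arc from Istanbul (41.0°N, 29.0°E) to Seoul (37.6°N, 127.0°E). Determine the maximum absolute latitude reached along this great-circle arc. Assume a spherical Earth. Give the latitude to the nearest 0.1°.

≈ 51.4°N

The great circle lies in the plane with unit normal n̂ = (p₁ × p₂)/|p₁ × p₂|.
Here n̂_z ≈ +0.624; the vertex latitude is φ_max = arccos|n̂_z| ≈ 51.4°.
Check via Clairaut: cos φ_max = |cos φ₁| · sin C = cos(41.0°)·sin(55.8°) ≈ 0.624, again giving ≈ 51.4°.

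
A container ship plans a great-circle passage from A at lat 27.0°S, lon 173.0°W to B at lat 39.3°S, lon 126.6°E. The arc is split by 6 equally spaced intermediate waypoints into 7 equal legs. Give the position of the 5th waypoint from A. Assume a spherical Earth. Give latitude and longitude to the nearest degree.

≈ lat 39°S, lon 145°E

The haversine formula gives a central angle δ ≈ 0.892 rad (51.1°) between the endpoints.
Interpolate at f = 5/7 with slerp weights a = sin((1−f)δ)/sin δ ≈ 0.324, b = sin(fδ)/sin δ ≈ 0.764.
p = a·p₁ + b·p₂ ≈ (-0.639, 0.440, -0.631); φ = arcsin(p_z) ≈ -39.13°, λ = atan2(p_y, p_x) ≈ 145.47°.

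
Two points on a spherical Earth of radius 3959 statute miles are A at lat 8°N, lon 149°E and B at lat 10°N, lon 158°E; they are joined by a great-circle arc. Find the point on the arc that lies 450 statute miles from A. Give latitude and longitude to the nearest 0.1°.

≈ lat 9.5°N, lon 155.4°E

Write both endpoints as unit vectors p₁, p₂ with components (cos φ cos λ, cos φ sin λ, sin φ).
The central angle between the endpoints is δ = arccos(p₁·p₂) ≈ 0.159 rad (9.1°). The total great-circle distance is δ·R ≈ 0.159 × 3959 ≈ 630 mi, so the target fraction is f = 450/630 ≈ 0.715.
Interpolate at f ≈ 0.715 with slerp weights a = sin((1−f)δ)/sin δ ≈ 0.286, b = sin(fδ)/sin δ ≈ 0.716.
p = a·p₁ + b·p₂ ≈ (-0.897, 0.410, 0.164); φ = arcsin(p_z) ≈ 9.45°, λ = atan2(p_y, p_x) ≈ 155.42°.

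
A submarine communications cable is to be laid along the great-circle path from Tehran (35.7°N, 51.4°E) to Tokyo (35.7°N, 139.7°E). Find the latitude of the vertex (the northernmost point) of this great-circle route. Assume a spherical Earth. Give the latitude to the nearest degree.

The great circle lies in the plane with unit normal n̂ = (p₁ × p₂)/|p₁ × p₂|.
Here n̂_z ≈ +0.707; the vertex latitude is φ_max = arccos|n̂_z| ≈ 45.0°.

≈ 45°N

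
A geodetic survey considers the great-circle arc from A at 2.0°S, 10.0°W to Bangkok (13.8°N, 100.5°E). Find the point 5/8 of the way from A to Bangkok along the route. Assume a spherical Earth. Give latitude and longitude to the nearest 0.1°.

Convert each endpoint to a unit vector on the sphere (x = cos φ cos λ, y = cos φ sin λ, z = sin φ).
The central angle between the endpoints is δ = arccos(p₁·p₂) ≈ 1.926 rad (110.4°).
Interpolate at f = 5/8 with slerp weights a = sin((1−f)δ)/sin δ ≈ 0.705, b = sin(fδ)/sin δ ≈ 0.996.
p = a·p₁ + b·p₂ ≈ (0.518, 0.828, 0.213); φ = arcsin(p_z) ≈ 12.29°, λ = atan2(p_y, p_x) ≈ 57.99°.

≈ 12.3°N, 58.0°E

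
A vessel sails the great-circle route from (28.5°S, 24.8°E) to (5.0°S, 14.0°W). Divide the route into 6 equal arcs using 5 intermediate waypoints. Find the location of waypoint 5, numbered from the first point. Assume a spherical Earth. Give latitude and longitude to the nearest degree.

The haversine formula gives a central angle δ ≈ 0.761 rad (43.6°) between the endpoints.
Interpolate at f = 5/6 with slerp weights a = sin((1−f)δ)/sin δ ≈ 0.183, b = sin(fδ)/sin δ ≈ 0.859.
p = a·p₁ + b·p₂ ≈ (0.977, -0.139, -0.162); φ = arcsin(p_z) ≈ -9.35°, λ = atan2(p_y, p_x) ≈ -8.12°.

≈ (9°S, 8°W)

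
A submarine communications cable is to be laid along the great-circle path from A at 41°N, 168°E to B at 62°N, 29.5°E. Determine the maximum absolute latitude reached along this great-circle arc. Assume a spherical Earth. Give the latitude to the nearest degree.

The great circle lies in the plane with unit normal n̂ = (p₁ × p₂)/|p₁ × p₂|.
Here n̂_z ≈ -0.247; the vertex latitude is φ_max = arccos|n̂_z| ≈ 75.7°.

≈ 76°N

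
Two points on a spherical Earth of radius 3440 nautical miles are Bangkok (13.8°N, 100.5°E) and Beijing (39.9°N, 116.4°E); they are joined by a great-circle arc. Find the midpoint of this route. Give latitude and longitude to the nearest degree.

≈ 27°N, 108°E

The haversine formula gives a central angle δ ≈ 0.517 rad (29.6°) between the endpoints.
Interpolate at f = 1/2 with slerp weights a = sin((1−f)δ)/sin δ ≈ 0.517, b = sin(fδ)/sin δ ≈ 0.517.
p = a·p₁ + b·p₂ ≈ (-0.268, 0.849, 0.455); φ = arcsin(p_z) ≈ 27.07°, λ = atan2(p_y, p_x) ≈ 107.51°.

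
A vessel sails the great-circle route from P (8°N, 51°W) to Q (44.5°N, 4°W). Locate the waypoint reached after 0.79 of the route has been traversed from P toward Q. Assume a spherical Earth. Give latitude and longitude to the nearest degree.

≈ (38°N, 17°W)

The haversine formula gives a central angle δ ≈ 0.953 rad (54.6°) between the endpoints.
Interpolate at f = 0.79 with slerp weights a = sin((1−f)δ)/sin δ ≈ 0.244, b = sin(fδ)/sin δ ≈ 0.839.
p = a·p₁ + b·p₂ ≈ (0.749, -0.229, 0.622); φ = arcsin(p_z) ≈ 38.45°, λ = atan2(p_y, p_x) ≈ -17.03°.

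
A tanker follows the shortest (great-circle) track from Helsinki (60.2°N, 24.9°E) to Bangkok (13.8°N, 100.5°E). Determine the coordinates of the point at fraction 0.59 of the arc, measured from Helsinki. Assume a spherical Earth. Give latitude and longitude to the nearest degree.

≈ 38°N, 82°E

Convert each endpoint to a unit vector on the sphere (x = cos φ cos λ, y = cos φ sin λ, z = sin φ).
The central angle between the endpoints is δ = arccos(p₁·p₂) ≈ 1.238 rad (70.9°).
Interpolate at f = 0.59 with slerp weights a = sin((1−f)δ)/sin δ ≈ 0.514, b = sin(fδ)/sin δ ≈ 0.706.
p = a·p₁ + b·p₂ ≈ (0.107, 0.782, 0.615); φ = arcsin(p_z) ≈ 37.92°, λ = atan2(p_y, p_x) ≈ 82.21°.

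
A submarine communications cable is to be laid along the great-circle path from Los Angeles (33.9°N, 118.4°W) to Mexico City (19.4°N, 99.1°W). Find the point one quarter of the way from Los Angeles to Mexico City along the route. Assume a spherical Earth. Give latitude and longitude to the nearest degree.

≈ (31°N, 113°W)

Write both endpoints as unit vectors p₁, p₂ with components (cos φ cos λ, cos φ sin λ, sin φ).
The central angle between the endpoints is δ = arccos(p₁·p₂) ≈ 0.392 rad (22.5°).
Interpolate at f = 1/4 with slerp weights a = sin((1−f)δ)/sin δ ≈ 0.759, b = sin(fδ)/sin δ ≈ 0.256.
p = a·p₁ + b·p₂ ≈ (-0.338, -0.792, 0.508); φ = arcsin(p_z) ≈ 30.54°, λ = atan2(p_y, p_x) ≈ -113.08°.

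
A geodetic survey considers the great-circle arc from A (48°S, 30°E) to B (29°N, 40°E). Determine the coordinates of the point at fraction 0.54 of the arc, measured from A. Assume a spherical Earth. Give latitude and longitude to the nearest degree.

The haversine formula gives a central angle δ ≈ 1.353 rad (77.5°) between the endpoints.
Interpolate at f = 0.54 with slerp weights a = sin((1−f)δ)/sin δ ≈ 0.597, b = sin(fδ)/sin δ ≈ 0.683.
p = a·p₁ + b·p₂ ≈ (0.804, 0.584, -0.112); φ = arcsin(p_z) ≈ -6.45°, λ = atan2(p_y, p_x) ≈ 36.00°.

≈ (6°S, 36°E)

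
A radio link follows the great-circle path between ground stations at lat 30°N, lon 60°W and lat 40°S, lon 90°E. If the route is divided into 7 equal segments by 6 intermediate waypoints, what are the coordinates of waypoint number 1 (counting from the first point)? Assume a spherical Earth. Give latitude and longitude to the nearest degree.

Convert each endpoint to a unit vector on the sphere (x = cos φ cos λ, y = cos φ sin λ, z = sin φ).
The central angle between the endpoints is δ = arccos(p₁·p₂) ≈ 2.681 rad (153.6°).
Interpolate at f = 1/7 with slerp weights a = sin((1−f)δ)/sin δ ≈ 1.681, b = sin(fδ)/sin δ ≈ 0.841.
p = a·p₁ + b·p₂ ≈ (0.728, -0.616, 0.300); φ = arcsin(p_z) ≈ 17.45°, λ = atan2(p_y, p_x) ≈ -40.26°.

≈ lat 17°N, lon 40°W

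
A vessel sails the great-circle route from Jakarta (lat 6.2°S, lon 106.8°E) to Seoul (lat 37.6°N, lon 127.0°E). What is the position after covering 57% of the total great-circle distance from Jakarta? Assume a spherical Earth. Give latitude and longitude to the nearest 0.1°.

≈ lat 19.0°N, lon 117.1°E

Write both endpoints as unit vectors p₁, p₂ with components (cos φ cos λ, cos φ sin λ, sin φ).
The central angle between the endpoints is δ = arccos(p₁·p₂) ≈ 0.832 rad (47.7°).
Interpolate at f = 0.57 with slerp weights a = sin((1−f)δ)/sin δ ≈ 0.474, b = sin(fδ)/sin δ ≈ 0.618.
p = a·p₁ + b·p₂ ≈ (-0.431, 0.842, 0.326); φ = arcsin(p_z) ≈ 19.01°, λ = atan2(p_y, p_x) ≈ 117.10°.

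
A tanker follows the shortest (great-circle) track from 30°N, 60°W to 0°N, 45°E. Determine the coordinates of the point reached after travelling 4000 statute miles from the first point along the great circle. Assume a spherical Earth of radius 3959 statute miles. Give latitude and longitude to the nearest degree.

Write both endpoints as unit vectors p₁, p₂ with components (cos φ cos λ, cos φ sin λ, sin φ).
The central angle between the endpoints is δ = arccos(p₁·p₂) ≈ 1.797 rad (103.0°). The total great-circle distance is δ·R ≈ 1.797 × 3959 ≈ 7114 mi, so the target fraction is f = 4000/7114 ≈ 0.562.
Interpolate at f ≈ 0.562 with slerp weights a = sin((1−f)δ)/sin δ ≈ 0.726, b = sin(fδ)/sin δ ≈ 0.869.
p = a·p₁ + b·p₂ ≈ (0.929, 0.070, 0.363); φ = arcsin(p_z) ≈ 21.30°, λ = atan2(p_y, p_x) ≈ 4.30°.

≈ 21°N, 4°E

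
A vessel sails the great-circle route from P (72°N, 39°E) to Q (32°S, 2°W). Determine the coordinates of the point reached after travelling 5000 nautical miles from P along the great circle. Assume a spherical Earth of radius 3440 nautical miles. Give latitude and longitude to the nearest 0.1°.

≈ (7.9°S, 3.1°E)

From cos δ = sin φ₁ sin φ₂ + cos φ₁ cos φ₂ cos Δλ, the central angle is δ ≈ 1.882 rad (107.8°). The total great-circle distance is δ·R ≈ 1.882 × 3440 ≈ 6474 nmi, so the target fraction is f = 5000/6474 ≈ 0.772.
Interpolate at f ≈ 0.772 with slerp weights a = sin((1−f)δ)/sin δ ≈ 0.436, b = sin(fδ)/sin δ ≈ 1.043.
p = a·p₁ + b·p₂ ≈ (0.989, 0.054, -0.138); φ = arcsin(p_z) ≈ -7.92°, λ = atan2(p_y, p_x) ≈ 3.13°.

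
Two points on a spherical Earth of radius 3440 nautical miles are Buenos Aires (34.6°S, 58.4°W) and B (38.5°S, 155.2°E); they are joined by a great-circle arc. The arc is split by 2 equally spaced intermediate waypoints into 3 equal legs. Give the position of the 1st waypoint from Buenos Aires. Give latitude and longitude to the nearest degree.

From cos δ = sin φ₁ sin φ₂ + cos φ₁ cos φ₂ cos Δλ, the central angle is δ ≈ 1.755 rad (100.5°).
Interpolate at f = 1/3 with slerp weights a = sin((1−f)δ)/sin δ ≈ 0.937, b = sin(fδ)/sin δ ≈ 0.562.
p = a·p₁ + b·p₂ ≈ (0.005, -0.472, -0.881); φ = arcsin(p_z) ≈ -61.82°, λ = atan2(p_y, p_x) ≈ -89.40°.

≈ (62°S, 89°W)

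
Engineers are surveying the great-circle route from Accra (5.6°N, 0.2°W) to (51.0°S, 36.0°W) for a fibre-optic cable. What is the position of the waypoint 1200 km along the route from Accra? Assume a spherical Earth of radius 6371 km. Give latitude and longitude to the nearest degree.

From cos δ = sin φ₁ sin φ₂ + cos φ₁ cos φ₂ cos Δλ, the central angle is δ ≈ 1.124 rad (64.4°). The total great-circle distance is δ·R ≈ 1.124 × 6371 ≈ 7161 km, so the target fraction is f = 1200/7161 ≈ 0.168.
Interpolate at f ≈ 0.168 with slerp weights a = sin((1−f)δ)/sin δ ≈ 0.893, b = sin(fδ)/sin δ ≈ 0.208.
p = a·p₁ + b·p₂ ≈ (0.994, -0.080, -0.074); φ = arcsin(p_z) ≈ -4.26°, λ = atan2(p_y, p_x) ≈ -4.60°.

≈ (4°S, 5°W)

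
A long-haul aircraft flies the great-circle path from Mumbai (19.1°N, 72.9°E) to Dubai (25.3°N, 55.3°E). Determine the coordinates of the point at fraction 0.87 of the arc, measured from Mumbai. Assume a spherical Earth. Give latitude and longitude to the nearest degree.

Convert each endpoint to a unit vector on the sphere (x = cos φ cos λ, y = cos φ sin λ, z = sin φ).
The central angle between the endpoints is δ = arccos(p₁·p₂) ≈ 0.304 rad (17.4°).
Interpolate at f = 0.87 with slerp weights a = sin((1−f)δ)/sin δ ≈ 0.132, b = sin(fδ)/sin δ ≈ 0.873.
p = a·p₁ + b·p₂ ≈ (0.486, 0.768, 0.416); φ = arcsin(p_z) ≈ 24.61°, λ = atan2(p_y, p_x) ≈ 57.68°.

≈ 25°N, 58°E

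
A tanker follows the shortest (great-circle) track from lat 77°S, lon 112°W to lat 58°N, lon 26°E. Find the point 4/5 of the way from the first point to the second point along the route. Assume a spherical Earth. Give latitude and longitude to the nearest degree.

Convert each endpoint to a unit vector on the sphere (x = cos φ cos λ, y = cos φ sin λ, z = sin φ).
The central angle between the endpoints is δ = arccos(p₁·p₂) ≈ 2.726 rad (156.2°).
Interpolate at f = 4/5 with slerp weights a = sin((1−f)δ)/sin δ ≈ 1.285, b = sin(fδ)/sin δ ≈ 2.030.
p = a·p₁ + b·p₂ ≈ (0.859, 0.204, 0.470); φ = arcsin(p_z) ≈ 28.04°, λ = atan2(p_y, p_x) ≈ 13.34°.

≈ lat 28°N, lon 13°E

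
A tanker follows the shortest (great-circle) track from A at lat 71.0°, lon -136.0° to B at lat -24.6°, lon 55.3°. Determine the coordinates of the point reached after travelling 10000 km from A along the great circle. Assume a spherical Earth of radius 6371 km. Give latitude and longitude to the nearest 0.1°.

From cos δ = sin φ₁ sin φ₂ + cos φ₁ cos φ₂ cos Δλ, the central angle is δ ≈ 2.324 rad (133.1°). The total great-circle distance is δ·R ≈ 2.324 × 6371 ≈ 14805 km, so the target fraction is f = 10000/14805 ≈ 0.675.
Interpolate at f ≈ 0.675 with slerp weights a = sin((1−f)δ)/sin δ ≈ 0.939, b = sin(fδ)/sin δ ≈ 1.371.
p = a·p₁ + b·p₂ ≈ (0.490, 0.812, 0.317); φ = arcsin(p_z) ≈ 18.47°, λ = atan2(p_y, p_x) ≈ 58.92°.

≈ lat 18.5°, lon 58.9°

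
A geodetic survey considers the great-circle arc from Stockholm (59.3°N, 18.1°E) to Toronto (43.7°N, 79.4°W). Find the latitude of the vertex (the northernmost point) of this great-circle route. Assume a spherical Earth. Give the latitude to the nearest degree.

≈ 64°N

The great circle lies in the plane with unit normal n̂ = (p₁ × p₂)/|p₁ × p₂|.
Here n̂_z ≈ -0.437; the vertex latitude is φ_max = arccos|n̂_z| ≈ 64.1°.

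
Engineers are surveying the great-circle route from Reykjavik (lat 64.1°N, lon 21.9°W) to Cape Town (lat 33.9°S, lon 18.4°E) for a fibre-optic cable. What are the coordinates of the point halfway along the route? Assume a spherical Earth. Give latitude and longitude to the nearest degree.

≈ lat 16°N, lon 5°E

From cos δ = sin φ₁ sin φ₂ + cos φ₁ cos φ₂ cos Δλ, the central angle is δ ≈ 1.798 rad (103.0°).
Interpolate at f = 1/2 with slerp weights a = sin((1−f)δ)/sin δ ≈ 0.803, b = sin(fδ)/sin δ ≈ 0.803.
p = a·p₁ + b·p₂ ≈ (0.958, 0.080, 0.275); φ = arcsin(p_z) ≈ 15.94°, λ = atan2(p_y, p_x) ≈ 4.75°.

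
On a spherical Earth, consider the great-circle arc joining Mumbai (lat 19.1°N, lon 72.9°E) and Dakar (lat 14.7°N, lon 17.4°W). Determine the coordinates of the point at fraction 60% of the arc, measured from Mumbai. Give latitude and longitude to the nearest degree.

Write both endpoints as unit vectors p₁, p₂ with components (cos φ cos λ, cos φ sin λ, sin φ).
The central angle between the endpoints is δ = arccos(p₁·p₂) ≈ 1.492 rad (85.5°).
Interpolate at f = 0.60 with slerp weights a = sin((1−f)δ)/sin δ ≈ 0.564, b = sin(fδ)/sin δ ≈ 0.783.
p = a·p₁ + b·p₂ ≈ (0.879, 0.283, 0.383); φ = arcsin(p_z) ≈ 22.53°, λ = atan2(p_y, p_x) ≈ 17.83°.

≈ lat 23°N, lon 18°E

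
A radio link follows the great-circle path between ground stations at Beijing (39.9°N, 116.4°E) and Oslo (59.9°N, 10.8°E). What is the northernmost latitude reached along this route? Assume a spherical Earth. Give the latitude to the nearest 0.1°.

≈ 65.5°N

The great circle lies in the plane with unit normal n̂ = (p₁ × p₂)/|p₁ × p₂|.
Here n̂_z ≈ -0.415; the vertex latitude is φ_max = arccos|n̂_z| ≈ 65.5°.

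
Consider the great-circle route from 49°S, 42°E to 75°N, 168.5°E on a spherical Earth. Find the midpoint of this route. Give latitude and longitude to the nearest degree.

The haversine formula gives a central angle δ ≈ 2.550 rad (146.1°) between the endpoints.
Interpolate at f = 1/2 with slerp weights a = sin((1−f)δ)/sin δ ≈ 1.715, b = sin(fδ)/sin δ ≈ 1.715.
p = a·p₁ + b·p₂ ≈ (0.401, 0.841, 0.362); φ = arcsin(p_z) ≈ 21.24°, λ = atan2(p_y, p_x) ≈ 64.51°.

≈ 21°N, 65°E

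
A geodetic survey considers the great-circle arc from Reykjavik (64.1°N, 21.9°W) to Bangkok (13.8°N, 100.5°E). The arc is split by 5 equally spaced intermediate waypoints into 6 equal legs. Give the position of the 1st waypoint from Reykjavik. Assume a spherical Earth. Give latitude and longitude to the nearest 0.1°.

≈ 69.0°N, 14.8°E

From cos δ = sin φ₁ sin φ₂ + cos φ₁ cos φ₂ cos Δλ, the central angle is δ ≈ 1.584 rad (90.7°).
Interpolate at f = 1/6 with slerp weights a = sin((1−f)δ)/sin δ ≈ 0.969, b = sin(fδ)/sin δ ≈ 0.261.
p = a·p₁ + b·p₂ ≈ (0.346, 0.091, 0.934); φ = arcsin(p_z) ≈ 69.01°, λ = atan2(p_y, p_x) ≈ 14.76°.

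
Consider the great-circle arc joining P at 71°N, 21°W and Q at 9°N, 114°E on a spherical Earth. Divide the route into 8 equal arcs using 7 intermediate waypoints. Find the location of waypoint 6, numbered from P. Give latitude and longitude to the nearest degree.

From cos δ = sin φ₁ sin φ₂ + cos φ₁ cos φ₂ cos Δλ, the central angle is δ ≈ 1.650 rad (94.6°).
Interpolate at f = 6/8 with slerp weights a = sin((1−f)δ)/sin δ ≈ 0.402, b = sin(fδ)/sin δ ≈ 0.948.
p = a·p₁ + b·p₂ ≈ (-0.259, 0.808, 0.529); φ = arcsin(p_z) ≈ 31.91°, λ = atan2(p_y, p_x) ≈ 107.74°.

≈ 32°N, 108°E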